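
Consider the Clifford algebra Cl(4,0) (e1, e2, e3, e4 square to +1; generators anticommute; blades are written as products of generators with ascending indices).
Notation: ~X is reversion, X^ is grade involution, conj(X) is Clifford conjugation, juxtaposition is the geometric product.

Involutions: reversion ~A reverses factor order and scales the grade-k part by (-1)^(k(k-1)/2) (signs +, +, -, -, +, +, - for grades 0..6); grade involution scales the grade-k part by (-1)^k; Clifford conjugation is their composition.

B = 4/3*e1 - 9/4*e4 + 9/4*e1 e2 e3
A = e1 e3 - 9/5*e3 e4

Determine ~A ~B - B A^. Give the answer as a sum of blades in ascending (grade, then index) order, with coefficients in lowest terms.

first term: 9/4*e2 - 163/60*e3 + 81/20*e1 e2 e4 + 93/20*e1 e3 e4
second term: 9/4*e2 - 163/60*e3 - 81/20*e1 e2 e4 - 93/20*e1 e3 e4
Answer: 81/10*e1 e2 e4 + 93/10*e1 e3 e4


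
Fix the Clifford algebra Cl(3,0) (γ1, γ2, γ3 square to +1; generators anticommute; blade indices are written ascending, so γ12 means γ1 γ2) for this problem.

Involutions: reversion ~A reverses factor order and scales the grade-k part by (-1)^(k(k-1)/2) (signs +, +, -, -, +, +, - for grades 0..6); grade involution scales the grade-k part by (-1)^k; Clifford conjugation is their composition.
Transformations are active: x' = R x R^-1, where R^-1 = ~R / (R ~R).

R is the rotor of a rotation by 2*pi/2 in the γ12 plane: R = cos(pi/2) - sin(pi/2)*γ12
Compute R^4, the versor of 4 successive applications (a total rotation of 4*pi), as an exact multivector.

The rotor phase is half the rotation angle and phases add under composition, so 4 steps in the γ12 plane accumulate phase 4*(pi/2) = 2*pi: R^4 = cos(2*pi) - sin(2*pi)*γ12.
cos(2*pi) = 1 and sin(2*pi) = 0, so R^4 = 1. The total rotation 4*pi is 2 full turns, so every vector returns to itself, yet the rotor is +1, back on the identity sheet (an even number of 2*pi turns).
Answer: 1


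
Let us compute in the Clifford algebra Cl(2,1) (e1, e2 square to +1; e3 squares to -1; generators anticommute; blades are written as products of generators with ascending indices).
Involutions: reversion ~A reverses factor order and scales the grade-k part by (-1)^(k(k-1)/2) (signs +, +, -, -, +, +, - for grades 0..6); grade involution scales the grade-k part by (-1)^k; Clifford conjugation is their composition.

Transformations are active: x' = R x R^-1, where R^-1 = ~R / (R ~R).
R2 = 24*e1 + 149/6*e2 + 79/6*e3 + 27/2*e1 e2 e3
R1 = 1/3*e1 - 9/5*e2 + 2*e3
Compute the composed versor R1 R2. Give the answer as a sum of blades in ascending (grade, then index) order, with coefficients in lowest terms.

Distribute over the terms of R1 (each basis-blade product reordered to ascending indices, repeated generators contracted through their squares):
(1/3*e1) R2 = 8 + 149/18*e1 e2 + 79/18*e1 e3 + 9/2*e2 e3
(-9/5*e2) R2 = -447/10 + 216/5*e1 e2 + 243/10*e1 e3 - 237/10*e2 e3
(2*e3) R2 = -79/3 - 27*e1 e2 - 48*e1 e3 - 149/3*e2 e3
Summing the partial products and collecting blades:
Answer: -1891/30 + 2203/90*e1 e2 - 869/45*e1 e3 - 1033/15*e2 e3


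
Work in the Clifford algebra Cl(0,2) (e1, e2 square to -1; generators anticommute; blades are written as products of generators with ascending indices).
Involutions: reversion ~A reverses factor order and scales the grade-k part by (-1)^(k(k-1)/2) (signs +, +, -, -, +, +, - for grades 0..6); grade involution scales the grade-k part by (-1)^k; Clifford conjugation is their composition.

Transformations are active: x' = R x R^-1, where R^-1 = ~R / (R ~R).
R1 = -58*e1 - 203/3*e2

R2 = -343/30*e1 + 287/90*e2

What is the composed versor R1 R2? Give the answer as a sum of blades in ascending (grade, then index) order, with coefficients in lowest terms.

Distribute over the terms of R1 (each basis-blade product reordered to ascending indices, repeated generators contracted through their squares):
(-58*e1) R2 = -9947/15 - 8323/45*e1 e2
(-203/3*e2) R2 = 58261/270 - 69629/90*e1 e2
Summing the partial products and collecting blades:
Answer: -24157/54 - 17255/18*e1 e2


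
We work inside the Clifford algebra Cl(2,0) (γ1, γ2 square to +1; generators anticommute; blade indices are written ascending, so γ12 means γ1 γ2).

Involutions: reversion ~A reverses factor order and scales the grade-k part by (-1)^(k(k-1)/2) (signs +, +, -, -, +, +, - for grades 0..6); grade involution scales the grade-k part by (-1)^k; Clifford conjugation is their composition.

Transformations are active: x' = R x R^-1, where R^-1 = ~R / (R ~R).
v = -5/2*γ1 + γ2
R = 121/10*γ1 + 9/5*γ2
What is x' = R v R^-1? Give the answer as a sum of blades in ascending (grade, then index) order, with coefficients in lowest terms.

~R = 121/10*γ1 + 9/5*γ2, and R ~R = 2993/20, so R^-1 = ~R / (2993/20).
R v = -569/20 + 83/5*γ12
Answer: -62873/29930*γ1 - 25207/14965*γ2


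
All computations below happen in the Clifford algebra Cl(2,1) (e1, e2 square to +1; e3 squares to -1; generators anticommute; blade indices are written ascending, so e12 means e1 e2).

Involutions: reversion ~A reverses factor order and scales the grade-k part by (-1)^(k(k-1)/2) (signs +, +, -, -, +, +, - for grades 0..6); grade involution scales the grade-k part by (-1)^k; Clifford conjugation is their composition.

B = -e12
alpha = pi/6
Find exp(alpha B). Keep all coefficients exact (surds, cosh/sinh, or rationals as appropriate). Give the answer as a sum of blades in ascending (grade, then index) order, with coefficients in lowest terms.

B^2 = (-1)^2*(e12)^2 = 1*(-1) = -1 (a basis 2-blade squares to minus the product of its generators' squares).
B^2 = -1 — B^2 < 0, so the exponential closes trigonometrically: l = 1, alpha*l = pi/6, so exp(alpha B) = cos(pi/6) + (sin(pi/6)/1)*B = sqrt(3)/2 + (1/2)*B.
Answer: sqrt(3)/2 - 1/2*e12


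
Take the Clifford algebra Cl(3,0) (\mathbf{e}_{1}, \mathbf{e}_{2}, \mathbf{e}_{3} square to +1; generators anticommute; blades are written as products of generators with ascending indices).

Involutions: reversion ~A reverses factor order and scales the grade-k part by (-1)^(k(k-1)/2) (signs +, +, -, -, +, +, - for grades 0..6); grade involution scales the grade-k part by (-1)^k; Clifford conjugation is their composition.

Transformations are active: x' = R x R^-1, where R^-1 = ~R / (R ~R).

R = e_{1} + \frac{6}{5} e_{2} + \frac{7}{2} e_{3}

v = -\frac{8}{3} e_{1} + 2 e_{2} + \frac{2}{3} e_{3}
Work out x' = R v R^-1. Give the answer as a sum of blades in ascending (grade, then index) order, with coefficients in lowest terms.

~R = e_{1} + \frac{6}{5} e_{2} + \frac{7}{2} e_{3}, and R ~R = \frac{1469}{100}, so R^-1 = ~R / (\frac{1469}{100}).
R v = \frac{31}{15} + \frac{26}{5} e_{1} e_{2} + 10 e_{1} e_{3} - \frac{31}{5} e_{2} e_{3}
Answer: \frac{12992}{4407} e_{1} - \frac{2442}{1469} e_{2} + \frac{1402}{4407} e_{3}


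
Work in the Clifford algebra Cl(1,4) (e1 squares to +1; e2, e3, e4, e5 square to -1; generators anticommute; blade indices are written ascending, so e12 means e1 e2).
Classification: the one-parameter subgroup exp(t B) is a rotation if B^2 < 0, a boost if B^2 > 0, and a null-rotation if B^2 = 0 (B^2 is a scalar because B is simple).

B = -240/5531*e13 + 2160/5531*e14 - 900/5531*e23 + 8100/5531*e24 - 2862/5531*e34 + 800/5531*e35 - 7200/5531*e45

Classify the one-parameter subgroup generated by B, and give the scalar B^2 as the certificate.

B^2 term by term: the squares give (-240/5531)^2*(e13)^2 + (2160/5531)^2*(e14)^2 + (-900/5531)^2*(e23)^2 + (8100/5531)^2*(e24)^2 + (-2862/5531)^2*(e34)^2 + (800/5531)^2*(e35)^2 + (-7200/5531)^2*(e45)^2 = 57600/30591961*(+1) + 4665600/30591961*(+1) + 810000/30591961*(-1) + 65610000/30591961*(-1) + 8191044/30591961*(-1) + 640000/30591961*(-1) + 51840000/30591961*(-1) = -4 (each basis 2-blade squares to minus the product of its generators' squares); cross terms between blades sharing an index anticommute and cancel; the commuting (index-disjoint) pairs give grade-4 terms 2*c*c'*(blade product), which cancel blade by blade — e1234: 3888000/30591961 - 3888000/30591961 = 0; e1345: 3456000/30591961 - 3456000/30591961 = 0; e2345: 12960000/30591961 - 12960000/30591961 = 0 — confirming B is simple. So B^2 = -4.
Answer: rotation, certificate B^2 = -4. Key observation: B^2 = -4 is a conjugation invariant, so its sign decides the class regardless of the surface form of B.


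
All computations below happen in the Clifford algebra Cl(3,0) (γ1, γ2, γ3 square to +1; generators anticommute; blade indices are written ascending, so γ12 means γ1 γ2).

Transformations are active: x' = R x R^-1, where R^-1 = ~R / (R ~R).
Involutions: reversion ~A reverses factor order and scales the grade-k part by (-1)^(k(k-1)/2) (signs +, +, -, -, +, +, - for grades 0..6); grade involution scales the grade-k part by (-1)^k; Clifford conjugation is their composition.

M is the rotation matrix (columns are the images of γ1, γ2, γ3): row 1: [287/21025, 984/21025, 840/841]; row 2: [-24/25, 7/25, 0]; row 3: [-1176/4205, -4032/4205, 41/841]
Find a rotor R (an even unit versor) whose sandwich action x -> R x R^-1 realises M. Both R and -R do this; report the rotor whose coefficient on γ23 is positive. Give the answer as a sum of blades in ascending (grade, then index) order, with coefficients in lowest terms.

Method: write R = a + b12*γ12 + b13*γ13 + b23*γ23 with a^2 + b12^2 + b13^2 + b23^2 = 1 (so R^-1 = ~R). Expanding the columns R e_j ~R gives tr M = 4a^2 - 1 and, from the antisymmetric part, M21 - M12 = -4a*b12, M13 - M31 = 4a*b13, M32 - M23 = -4a*b23.
Here tr M = 7199/21025, so a^2 = (1 + tr M)/4 = 7056/21025 and a = ±84/145. Taking a = 84/145: M21 - M12 = -21168/21025, M13 - M31 = 5376/4205, M32 - M23 = -4032/4205, giving b12 = 63/145, b13 = 16/29, b23 = 12/29, i.e. R = 84/145 + 63/145*γ12 + 16/29*γ13 + 12/29*γ23.
Its γ23 coefficient is already positive.
Answer: 84/145 + 63/145*γ12 + 16/29*γ13 + 12/29*γ23. Key observation: the double cover Spin(3) -> SO(3) sends R and -R to the same matrix (trace 7199/21025 here), so the stated sign of the γ23 coefficient is what selects one sheet.


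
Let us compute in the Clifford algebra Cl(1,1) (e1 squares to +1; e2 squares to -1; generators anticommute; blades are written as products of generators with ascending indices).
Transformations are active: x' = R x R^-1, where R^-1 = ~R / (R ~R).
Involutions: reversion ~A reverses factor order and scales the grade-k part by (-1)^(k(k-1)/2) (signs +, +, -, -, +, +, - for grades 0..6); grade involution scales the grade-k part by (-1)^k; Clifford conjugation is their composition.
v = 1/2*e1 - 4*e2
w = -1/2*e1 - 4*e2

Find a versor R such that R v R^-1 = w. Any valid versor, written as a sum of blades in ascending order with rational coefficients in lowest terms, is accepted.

R = v + w = -8*e2 works: the equal norms (-63/4) guarantee its sandwich swaps v into w.
Answer: -8*e2


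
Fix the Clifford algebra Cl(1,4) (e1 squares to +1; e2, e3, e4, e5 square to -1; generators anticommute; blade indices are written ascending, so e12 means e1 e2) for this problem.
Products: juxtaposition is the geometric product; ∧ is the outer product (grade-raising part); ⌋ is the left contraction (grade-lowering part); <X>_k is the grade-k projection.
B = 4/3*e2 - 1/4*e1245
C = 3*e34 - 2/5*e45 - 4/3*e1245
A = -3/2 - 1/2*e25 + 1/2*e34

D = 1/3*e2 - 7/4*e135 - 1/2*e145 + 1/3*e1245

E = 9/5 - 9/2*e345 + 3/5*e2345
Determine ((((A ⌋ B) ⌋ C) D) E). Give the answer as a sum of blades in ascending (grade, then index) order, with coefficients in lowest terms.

step 1: -2*e2 + 1/8*e14 + 3/8*e1245
step 2: 1/2 + 1/6*e25 + 8/3*e145
step 3: 4/3 - 13/18*e2 + 1/18*e5 + 1/18*e14 + 14/3*e34 - 7/24*e123 - 1/12*e124 - 7/8*e135 - 1/4*e145 + 19/18*e1245
step 4: 12/5 - 13/10*e2 + 211/10*e5 - 59/120*e13 + 323/80*e14 - 14/5*e25 + 173/20*e34 + 35/8*e123 - 27/40*e124 - 15/8*e135 - 11/40*e145 + 1/30*e234 - 167/30*e345 + 41/120*e1235 + 47/80*e1245 + 81/20*e2345
Answer: 12/5 - 13/10*e2 + 211/10*e5 - 59/120*e13 + 323/80*e14 - 14/5*e25 + 173/20*e34 + 35/8*e123 - 27/40*e124 - 15/8*e135 - 11/40*e145 + 1/30*e234 - 167/30*e345 + 41/120*e1235 + 47/80*e1245 + 81/20*e2345


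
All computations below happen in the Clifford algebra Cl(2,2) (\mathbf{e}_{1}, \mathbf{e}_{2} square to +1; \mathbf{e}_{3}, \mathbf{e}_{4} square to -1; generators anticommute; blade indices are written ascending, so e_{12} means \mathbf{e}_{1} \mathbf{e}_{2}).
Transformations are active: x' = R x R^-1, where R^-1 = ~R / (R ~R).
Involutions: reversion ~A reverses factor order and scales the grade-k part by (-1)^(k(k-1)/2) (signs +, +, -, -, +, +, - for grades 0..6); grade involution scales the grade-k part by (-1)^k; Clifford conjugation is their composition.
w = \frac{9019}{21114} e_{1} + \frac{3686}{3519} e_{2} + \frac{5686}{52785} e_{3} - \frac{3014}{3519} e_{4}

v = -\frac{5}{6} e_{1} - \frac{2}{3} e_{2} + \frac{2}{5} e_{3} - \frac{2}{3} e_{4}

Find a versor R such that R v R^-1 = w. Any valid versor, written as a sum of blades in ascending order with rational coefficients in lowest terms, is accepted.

Since q(v) = q(w) = \frac{481}{900}, the sum R = v + w = -\frac{4288}{10557} e_{1} + \frac{1340}{3519} e_{2} + \frac{5360}{10557} e_{3} - \frac{5360}{3519} e_{4} does the job whenever invertible.
Answer: -\frac{4288}{10557} e_{1} + \frac{1340}{3519} e_{2} + \frac{5360}{10557} e_{3} - \frac{5360}{3519} e_{4}


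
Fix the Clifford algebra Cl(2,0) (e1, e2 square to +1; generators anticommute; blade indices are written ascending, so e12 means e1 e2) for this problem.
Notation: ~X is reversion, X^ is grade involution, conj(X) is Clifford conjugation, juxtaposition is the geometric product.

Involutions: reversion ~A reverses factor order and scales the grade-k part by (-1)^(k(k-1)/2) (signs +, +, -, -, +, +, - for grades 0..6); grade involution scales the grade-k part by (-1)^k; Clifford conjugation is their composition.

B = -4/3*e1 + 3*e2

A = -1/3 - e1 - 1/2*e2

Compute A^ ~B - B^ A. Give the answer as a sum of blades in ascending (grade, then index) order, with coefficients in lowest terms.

first term: 1/6 + 4/9*e1 - e2 + 11/3*e12
second term: 1/6 - 4/9*e1 + e2 - 11/3*e12
Answer: 8/9*e1 - 2*e2 + 22/3*e12


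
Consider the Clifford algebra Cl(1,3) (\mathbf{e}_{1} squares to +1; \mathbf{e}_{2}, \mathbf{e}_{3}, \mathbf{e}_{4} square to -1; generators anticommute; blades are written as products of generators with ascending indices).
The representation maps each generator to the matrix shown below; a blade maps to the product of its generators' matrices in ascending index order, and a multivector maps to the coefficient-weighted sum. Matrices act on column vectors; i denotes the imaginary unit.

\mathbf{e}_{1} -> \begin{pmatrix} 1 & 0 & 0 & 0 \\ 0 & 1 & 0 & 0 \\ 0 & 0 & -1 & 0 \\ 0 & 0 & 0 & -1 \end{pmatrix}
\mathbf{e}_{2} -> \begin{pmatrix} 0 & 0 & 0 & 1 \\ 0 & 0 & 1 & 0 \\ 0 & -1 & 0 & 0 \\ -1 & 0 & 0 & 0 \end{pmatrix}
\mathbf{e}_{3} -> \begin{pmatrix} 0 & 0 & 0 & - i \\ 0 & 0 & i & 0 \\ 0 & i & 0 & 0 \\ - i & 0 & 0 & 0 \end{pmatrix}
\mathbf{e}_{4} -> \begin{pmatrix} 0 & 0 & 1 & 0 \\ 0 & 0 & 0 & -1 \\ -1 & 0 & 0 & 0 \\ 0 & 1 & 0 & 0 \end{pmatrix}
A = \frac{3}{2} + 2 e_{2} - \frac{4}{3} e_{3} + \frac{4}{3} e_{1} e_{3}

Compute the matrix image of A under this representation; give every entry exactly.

Bivector images (products of the table entries): rho(e_{1} e_{3}) = rho(\mathbf{e}_{1})rho(\mathbf{e}_{3}) = \begin{pmatrix} 0 & 0 & 0 & - i \\ 0 & 0 & i & 0 \\ 0 & - i & 0 & 0 \\ i & 0 & 0 & 0 \end{pmatrix}.
M = (\frac{3}{2})*1 + (2)*rho(e_{2}) + (-\frac{4}{3})*rho(e_{3}) + (\frac{4}{3})*rho(e_{1} e_{3}), summed entrywise (1 is the identity matrix):
Answer: \begin{pmatrix} \frac{3}{2} & 0 & 0 & 2 \\ 0 & \frac{3}{2} & 2 & 0 \\ 0 & -2 - \frac{8 i}{3} & \frac{3}{2} & 0 \\ -2 + \frac{8 i}{3} & 0 & 0 & \frac{3}{2} \end{pmatrix}


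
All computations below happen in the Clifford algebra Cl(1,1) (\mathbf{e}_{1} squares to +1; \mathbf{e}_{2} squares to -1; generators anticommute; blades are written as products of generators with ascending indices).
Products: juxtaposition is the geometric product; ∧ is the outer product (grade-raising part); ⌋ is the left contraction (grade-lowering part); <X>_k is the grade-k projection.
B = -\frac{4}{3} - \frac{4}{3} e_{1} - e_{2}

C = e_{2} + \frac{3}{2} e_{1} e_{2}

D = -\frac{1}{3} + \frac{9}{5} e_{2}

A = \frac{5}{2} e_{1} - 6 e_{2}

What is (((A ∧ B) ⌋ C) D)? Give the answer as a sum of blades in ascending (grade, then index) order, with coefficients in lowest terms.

step 1: -\frac{10}{3} e_{1} + 8 e_{2} - \frac{21}{2} e_{1} e_{2}
step 2: -\frac{95}{4} + 12 e_{1} - 5 e_{2}
step 3: \frac{203}{12} - 4 e_{1} - \frac{493}{12} e_{2} + \frac{108}{5} e_{1} e_{2}
Answer: \frac{203}{12} - 4 e_{1} - \frac{493}{12} e_{2} + \frac{108}{5} e_{1} e_{2}


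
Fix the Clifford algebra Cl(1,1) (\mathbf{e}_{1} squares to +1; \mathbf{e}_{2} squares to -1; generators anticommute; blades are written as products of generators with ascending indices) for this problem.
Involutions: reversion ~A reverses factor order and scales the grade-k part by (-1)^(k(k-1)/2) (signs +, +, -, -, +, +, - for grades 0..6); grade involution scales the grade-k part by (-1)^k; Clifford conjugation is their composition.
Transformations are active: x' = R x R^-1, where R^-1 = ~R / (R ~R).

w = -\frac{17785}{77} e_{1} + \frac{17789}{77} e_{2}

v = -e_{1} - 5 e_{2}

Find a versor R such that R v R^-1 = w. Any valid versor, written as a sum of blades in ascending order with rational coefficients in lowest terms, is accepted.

Take R = v + w = -\frac{17862}{77} e_{1} + \frac{17404}{77} e_{2}. Because q(v) = q(w) = -24, conjugation by R sends v exactly to w.
Answer: -\frac{17862}{77} e_{1} + \frac{17404}{77} e_{2}


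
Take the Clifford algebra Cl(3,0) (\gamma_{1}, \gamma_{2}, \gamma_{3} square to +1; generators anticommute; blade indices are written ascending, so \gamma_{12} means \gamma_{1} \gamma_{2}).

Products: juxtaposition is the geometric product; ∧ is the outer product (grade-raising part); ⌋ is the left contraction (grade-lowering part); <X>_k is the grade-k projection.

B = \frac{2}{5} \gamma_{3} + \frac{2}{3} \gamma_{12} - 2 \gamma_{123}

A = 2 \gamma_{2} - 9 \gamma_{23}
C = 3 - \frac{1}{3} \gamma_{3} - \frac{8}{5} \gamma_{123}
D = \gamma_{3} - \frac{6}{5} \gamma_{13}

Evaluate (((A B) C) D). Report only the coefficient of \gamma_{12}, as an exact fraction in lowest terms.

step 1: -\frac{58}{3} \gamma_{1} - \frac{18}{5} \gamma_{2} + 10 \gamma_{13} + \frac{4}{5} \gamma_{23}
step 2: -\frac{4504}{75} \gamma_{1} - \frac{406}{15} \gamma_{2} + \frac{6904}{225} \gamma_{13} + \frac{518}{15} \gamma_{23}
step 3: \frac{13808}{375} + \frac{6904}{225} \gamma_{1} + \frac{518}{15} \gamma_{2} + \frac{9008}{125} \gamma_{3} - \frac{1036}{25} \gamma_{12} - \frac{4504}{75} \gamma_{13} - \frac{406}{15} \gamma_{23} - \frac{812}{25} \gamma_{123}
Answer: -\frac{1036}{25}


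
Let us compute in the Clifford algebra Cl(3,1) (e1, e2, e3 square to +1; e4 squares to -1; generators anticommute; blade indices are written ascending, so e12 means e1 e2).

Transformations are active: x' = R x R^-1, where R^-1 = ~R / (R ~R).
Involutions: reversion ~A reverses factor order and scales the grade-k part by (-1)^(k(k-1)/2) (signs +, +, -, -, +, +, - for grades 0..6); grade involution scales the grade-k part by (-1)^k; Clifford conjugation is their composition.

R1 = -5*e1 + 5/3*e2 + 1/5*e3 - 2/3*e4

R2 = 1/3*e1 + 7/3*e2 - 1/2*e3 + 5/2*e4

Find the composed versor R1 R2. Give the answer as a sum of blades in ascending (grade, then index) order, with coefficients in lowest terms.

Distribute over the terms of R1 (each basis-blade product reordered to ascending indices, repeated generators contracted through their squares):
(-5*e1) R2 = -5/3 - 35/3*e12 + 5/2*e13 - 25/2*e14
(5/3*e2) R2 = 35/9 - 5/9*e12 - 5/6*e23 + 25/6*e24
(1/5*e3) R2 = -1/10 - 1/15*e13 - 7/15*e23 + 1/2*e34
(-2/3*e4) R2 = 5/3 + 2/9*e14 + 14/9*e24 - 1/3*e34
Summing the partial products and collecting blades:
Answer: 341/90 - 110/9*e12 + 73/30*e13 - 221/18*e14 - 13/10*e23 + 103/18*e24 + 1/6*e34


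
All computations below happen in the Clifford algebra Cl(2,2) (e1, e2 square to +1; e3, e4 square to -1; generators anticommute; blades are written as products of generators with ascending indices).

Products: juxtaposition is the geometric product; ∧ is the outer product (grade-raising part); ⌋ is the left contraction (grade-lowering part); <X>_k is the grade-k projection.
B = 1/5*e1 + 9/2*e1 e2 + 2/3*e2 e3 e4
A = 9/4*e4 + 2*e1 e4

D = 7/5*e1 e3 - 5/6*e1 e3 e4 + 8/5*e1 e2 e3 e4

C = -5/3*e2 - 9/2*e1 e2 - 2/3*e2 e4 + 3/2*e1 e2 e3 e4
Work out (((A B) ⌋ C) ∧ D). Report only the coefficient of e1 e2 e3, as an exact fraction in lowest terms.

step 1: -2/5*e4 - 9/20*e1 e4 - 3/2*e2 e3 + 9*e2 e4 - 4/3*e1 e2 e3 + 81/8*e1 e2 e4
step 2: -6 + 4/15*e2 - 243/16*e3 - 2*e4 - 27/2*e1 e3 - 9/4*e1 e4 - 27/40*e2 e3 - 3/5*e1 e2 e3
step 3: -42/5*e1 e3 - 28/75*e1 e2 e3 + 11/5*e1 e3 e4 - 422/45*e1 e2 e3 e4
Answer: -28/75


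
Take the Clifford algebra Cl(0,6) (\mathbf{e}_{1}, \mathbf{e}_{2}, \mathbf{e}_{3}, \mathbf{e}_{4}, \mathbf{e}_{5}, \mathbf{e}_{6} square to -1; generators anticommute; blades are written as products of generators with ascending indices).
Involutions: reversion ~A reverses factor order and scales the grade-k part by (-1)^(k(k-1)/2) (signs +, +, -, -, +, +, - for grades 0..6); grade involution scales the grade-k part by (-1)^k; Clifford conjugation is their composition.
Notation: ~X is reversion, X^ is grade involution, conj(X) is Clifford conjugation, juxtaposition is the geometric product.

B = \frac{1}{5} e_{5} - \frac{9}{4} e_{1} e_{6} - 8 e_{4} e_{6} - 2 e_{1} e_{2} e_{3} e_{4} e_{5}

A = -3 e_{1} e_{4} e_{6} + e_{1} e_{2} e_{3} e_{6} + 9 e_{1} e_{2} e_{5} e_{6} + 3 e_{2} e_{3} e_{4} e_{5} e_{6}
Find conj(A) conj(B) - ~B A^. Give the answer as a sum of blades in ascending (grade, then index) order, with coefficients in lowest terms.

first term: 24 e_{1} - \frac{27}{4} e_{4} + 6 e_{1} e_{6} - \frac{9}{4} e_{2} e_{3} - \frac{81}{4} e_{2} e_{5} - \frac{9}{5} e_{1} e_{2} e_{6} - 24 e_{2} e_{3} e_{5} - 18 e_{3} e_{4} e_{6} - 2 e_{4} e_{5} e_{6} + 8 e_{1} e_{2} e_{3} e_{4} - 72 e_{1} e_{2} e_{4} e_{5} - \frac{3}{5} e_{1} e_{4} e_{5} e_{6} + \frac{3}{5} e_{2} e_{3} e_{4} e_{6} - 6 e_{2} e_{3} e_{5} e_{6} - \frac{27}{4} e_{1} e_{2} e_{3} e_{4} e_{5} + \frac{1}{5} e_{1} e_{2} e_{3} e_{5} e_{6}
second term: -24 e_{1} + \frac{27}{4} e_{4} + 6 e_{1} e_{6} - \frac{9}{4} e_{2} e_{3} - \frac{81}{4} e_{2} e_{5} - \frac{9}{5} e_{1} e_{2} e_{6} - 24 e_{2} e_{3} e_{5} - 18 e_{3} e_{4} e_{6} - 2 e_{4} e_{5} e_{6} - 8 e_{1} e_{2} e_{3} e_{4} + 72 e_{1} e_{2} e_{4} e_{5} + \frac{3}{5} e_{1} e_{4} e_{5} e_{6} - \frac{3}{5} e_{2} e_{3} e_{4} e_{6} + 6 e_{2} e_{3} e_{5} e_{6} + \frac{27}{4} e_{1} e_{2} e_{3} e_{4} e_{5} - \frac{1}{5} e_{1} e_{2} e_{3} e_{5} e_{6}
Answer: 48 e_{1} - \frac{27}{2} e_{4} + 16 e_{1} e_{2} e_{3} e_{4} - 144 e_{1} e_{2} e_{4} e_{5} - \frac{6}{5} e_{1} e_{4} e_{5} e_{6} + \frac{6}{5} e_{2} e_{3} e_{4} e_{6} - 12 e_{2} e_{3} e_{5} e_{6} - \frac{27}{2} e_{1} e_{2} e_{3} e_{4} e_{5} + \frac{2}{5} e_{1} e_{2} e_{3} e_{5} e_{6}


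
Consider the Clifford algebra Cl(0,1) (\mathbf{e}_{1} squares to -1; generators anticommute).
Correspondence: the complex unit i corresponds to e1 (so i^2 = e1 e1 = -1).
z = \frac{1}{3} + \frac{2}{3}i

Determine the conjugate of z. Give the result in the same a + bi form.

In blades: z = \frac{1}{3} + \frac{2}{3} e_{1}.
Conjugation here is Clifford conjugation: the scalar is fixed and the grade-1 and grade-2 blades all flip sign, giving \frac{1}{3} - \frac{2}{3} e_{1}; translating back:
Answer: \frac{1}{3} - \frac{2}{3}i


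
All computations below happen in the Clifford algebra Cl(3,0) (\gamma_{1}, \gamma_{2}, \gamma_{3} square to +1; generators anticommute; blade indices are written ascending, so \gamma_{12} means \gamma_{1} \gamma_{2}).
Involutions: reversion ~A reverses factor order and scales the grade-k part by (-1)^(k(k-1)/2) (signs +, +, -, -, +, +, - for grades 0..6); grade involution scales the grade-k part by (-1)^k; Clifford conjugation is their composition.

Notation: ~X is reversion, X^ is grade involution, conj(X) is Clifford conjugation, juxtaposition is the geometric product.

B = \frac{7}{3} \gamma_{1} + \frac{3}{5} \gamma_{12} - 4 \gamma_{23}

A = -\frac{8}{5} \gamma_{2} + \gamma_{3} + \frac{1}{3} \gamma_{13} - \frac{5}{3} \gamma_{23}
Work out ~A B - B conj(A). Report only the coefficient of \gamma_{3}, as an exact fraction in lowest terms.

first term: \frac{20}{3} + \frac{24}{25} \gamma_{1} + 4 \gamma_{2} + \frac{323}{45} \gamma_{3} + \frac{12}{5} \gamma_{12} - \frac{10}{3} \gamma_{13} - \frac{1}{5} \gamma_{23} + \frac{202}{45} \gamma_{123}
second term: \frac{20}{3} + \frac{24}{25} \gamma_{1} + 4 \gamma_{2} + \frac{253}{45} \gamma_{3} + \frac{76}{15} \gamma_{12} - \frac{4}{3} \gamma_{13} + \frac{1}{5} \gamma_{23} + \frac{148}{45} \gamma_{123}
Answer: \frac{14}{9}


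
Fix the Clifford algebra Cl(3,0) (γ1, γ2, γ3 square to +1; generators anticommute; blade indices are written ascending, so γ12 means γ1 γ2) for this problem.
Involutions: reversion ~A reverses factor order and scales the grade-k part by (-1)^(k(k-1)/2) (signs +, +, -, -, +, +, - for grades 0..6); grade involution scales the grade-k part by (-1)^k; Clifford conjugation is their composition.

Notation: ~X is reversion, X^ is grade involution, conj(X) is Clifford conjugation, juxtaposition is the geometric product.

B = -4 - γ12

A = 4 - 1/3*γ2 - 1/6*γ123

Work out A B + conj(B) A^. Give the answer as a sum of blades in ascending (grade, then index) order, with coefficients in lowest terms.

first term: -16 - 1/3*γ1 + 4/3*γ2 - 1/6*γ3 - 4*γ12 + 2/3*γ123
second term: -16 + 1/3*γ1 - 4/3*γ2 - 1/6*γ3 + 4*γ12 - 2/3*γ123
Answer: -32 - 1/3*γ3


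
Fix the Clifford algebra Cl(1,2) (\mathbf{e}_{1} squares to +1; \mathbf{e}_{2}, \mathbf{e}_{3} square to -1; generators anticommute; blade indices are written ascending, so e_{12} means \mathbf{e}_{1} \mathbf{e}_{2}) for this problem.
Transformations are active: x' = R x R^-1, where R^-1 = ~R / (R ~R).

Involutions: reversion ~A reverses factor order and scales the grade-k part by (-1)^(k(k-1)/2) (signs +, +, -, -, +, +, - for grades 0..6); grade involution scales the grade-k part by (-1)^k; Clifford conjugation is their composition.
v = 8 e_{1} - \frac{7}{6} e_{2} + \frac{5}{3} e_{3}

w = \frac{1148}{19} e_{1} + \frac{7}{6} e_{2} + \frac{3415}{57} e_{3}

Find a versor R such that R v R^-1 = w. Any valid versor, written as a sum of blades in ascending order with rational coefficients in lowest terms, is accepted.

A norm check does it: q(v) = q(w) = \frac{2155}{36}, hence R = v + w = \frac{1300}{19} e_{1} + \frac{1170}{19} e_{3} realises the map — parallel part kept, (v - w)/2 negated, v carried to w.
Answer: \frac{1300}{19} e_{1} + \frac{1170}{19} e_{3}


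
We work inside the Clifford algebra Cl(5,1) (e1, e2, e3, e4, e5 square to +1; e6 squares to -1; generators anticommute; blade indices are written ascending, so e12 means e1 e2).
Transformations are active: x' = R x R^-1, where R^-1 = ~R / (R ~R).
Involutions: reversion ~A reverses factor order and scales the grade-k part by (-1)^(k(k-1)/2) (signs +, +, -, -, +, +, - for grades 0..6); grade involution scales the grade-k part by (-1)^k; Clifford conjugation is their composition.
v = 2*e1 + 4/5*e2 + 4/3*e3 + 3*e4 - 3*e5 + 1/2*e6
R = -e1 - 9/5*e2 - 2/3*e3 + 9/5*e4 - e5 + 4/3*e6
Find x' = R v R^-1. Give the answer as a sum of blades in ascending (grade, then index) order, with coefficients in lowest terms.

~R = -e1 - 9/5*e2 - 2/3*e3 + 9/5*e4 - e5 + 4/3*e6, and R ~R = 536/75, so R^-1 = ~R / (536/75).
R v = 766/225 + 14/5*e12 - 33/5*e14 + 5*e15 - 19/6*e16 - 28/15*e23 - 171/25*e24 + 31/5*e25 - 59/30*e26 - 22/5*e34 + 10/3*e35 - 19/9*e36 - 12/5*e45 - 31/10*e46 + 7/2*e56
Answer: -1187/402*e1 - 337/134*e2 - 1187/603*e3 - 861/670*e4 + 823/402*e5 + 929/1206*e6


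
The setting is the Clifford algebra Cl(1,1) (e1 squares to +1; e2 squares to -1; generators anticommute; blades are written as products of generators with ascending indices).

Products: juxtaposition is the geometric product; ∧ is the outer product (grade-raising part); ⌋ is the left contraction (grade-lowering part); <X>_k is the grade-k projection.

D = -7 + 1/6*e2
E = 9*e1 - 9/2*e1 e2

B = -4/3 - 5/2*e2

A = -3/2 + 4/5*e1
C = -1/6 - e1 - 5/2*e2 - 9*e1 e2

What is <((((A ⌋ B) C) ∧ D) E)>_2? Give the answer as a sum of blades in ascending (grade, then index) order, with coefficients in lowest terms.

step 1: 2 + 15/4*e2
step 2: 217/24 - 143/4*e1 - 45/8*e2 - 57/4*e1 e2
step 3: -1519/24 + 1001/4*e1 + 5887/144*e2 + 2251/24*e1 e2
step 4: 29283/16 - 24115/32*e1 - 7881/4*e2 - 665/8*e1 e2
step 5: -665/8*e1 e2
Answer: -665/8*e1 e2


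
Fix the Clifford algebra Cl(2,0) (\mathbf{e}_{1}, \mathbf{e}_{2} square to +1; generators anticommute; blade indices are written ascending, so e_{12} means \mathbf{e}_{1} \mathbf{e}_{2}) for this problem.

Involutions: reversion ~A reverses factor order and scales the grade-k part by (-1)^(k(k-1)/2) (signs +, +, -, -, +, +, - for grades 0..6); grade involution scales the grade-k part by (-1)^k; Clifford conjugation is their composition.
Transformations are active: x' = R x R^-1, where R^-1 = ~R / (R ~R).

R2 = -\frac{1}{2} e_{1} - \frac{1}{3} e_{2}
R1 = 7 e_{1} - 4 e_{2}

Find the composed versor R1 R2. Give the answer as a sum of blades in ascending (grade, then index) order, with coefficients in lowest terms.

Distribute over the terms of R1 (each basis-blade product reordered to ascending indices, repeated generators contracted through their squares):
(7 e_{1}) R2 = -\frac{7}{2} - \frac{7}{3} e_{12}
(-4 e_{2}) R2 = \frac{4}{3} - 2 e_{12}
Summing the partial products and collecting blades:
Answer: -\frac{13}{6} - \frac{13}{3} e_{12}


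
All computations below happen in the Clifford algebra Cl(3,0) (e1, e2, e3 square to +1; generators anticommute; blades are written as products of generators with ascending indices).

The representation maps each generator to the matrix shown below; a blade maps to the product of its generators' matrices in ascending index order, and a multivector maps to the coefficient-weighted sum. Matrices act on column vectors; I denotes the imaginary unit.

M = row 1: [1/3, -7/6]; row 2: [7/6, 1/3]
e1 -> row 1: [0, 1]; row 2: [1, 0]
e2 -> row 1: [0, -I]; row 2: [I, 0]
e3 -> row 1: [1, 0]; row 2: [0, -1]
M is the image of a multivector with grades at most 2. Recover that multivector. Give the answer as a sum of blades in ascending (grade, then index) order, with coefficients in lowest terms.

Method: 1, rho(e1), rho(e2), rho(e3) form a trace-orthogonal basis of the 2x2 complex matrices (tr(X Y) = 2 if X = Y, else 0), so M = m0*1 + m1*rho(e1) + m2*rho(e2) + m3*rho(e3) with m0 = tr(M)/2 = 1/3, m1 = tr(M rho(e1))/2 = 0, m2 = tr(M rho(e2))/2 = -7*I/6, m3 = tr(M rho(e3))/2 = 0.
Multiplying table entries, the bivector images are rho(e1 e2) = I*rho(e3), rho(e1 e3) = -I*rho(e2), rho(e2 e3) = I*rho(e1); with real blade coefficients the real parts of m0..m3 are the coefficients of 1, e1, e2, e3 and the imaginary parts give the bivectors (e2 e3: Im m1, e1 e3: -Im m2, e1 e2: Im m3).
Answer: 1/3 + 7/6*e1 e3


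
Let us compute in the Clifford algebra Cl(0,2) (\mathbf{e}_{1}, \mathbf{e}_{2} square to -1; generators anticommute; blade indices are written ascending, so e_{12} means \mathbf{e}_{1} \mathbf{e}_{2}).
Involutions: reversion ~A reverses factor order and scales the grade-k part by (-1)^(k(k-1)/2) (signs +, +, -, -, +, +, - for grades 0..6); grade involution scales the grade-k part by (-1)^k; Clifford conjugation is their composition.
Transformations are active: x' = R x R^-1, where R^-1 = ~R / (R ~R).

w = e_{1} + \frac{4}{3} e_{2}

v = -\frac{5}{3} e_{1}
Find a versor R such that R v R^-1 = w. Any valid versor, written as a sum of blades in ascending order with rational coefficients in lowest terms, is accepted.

Take R = v + w = -\frac{2}{3} e_{1} + \frac{4}{3} e_{2}. Because q(v) = q(w) = -\frac{25}{9}, conjugation by R sends v exactly to w.
Answer: -\frac{2}{3} e_{1} + \frac{4}{3} e_{2}


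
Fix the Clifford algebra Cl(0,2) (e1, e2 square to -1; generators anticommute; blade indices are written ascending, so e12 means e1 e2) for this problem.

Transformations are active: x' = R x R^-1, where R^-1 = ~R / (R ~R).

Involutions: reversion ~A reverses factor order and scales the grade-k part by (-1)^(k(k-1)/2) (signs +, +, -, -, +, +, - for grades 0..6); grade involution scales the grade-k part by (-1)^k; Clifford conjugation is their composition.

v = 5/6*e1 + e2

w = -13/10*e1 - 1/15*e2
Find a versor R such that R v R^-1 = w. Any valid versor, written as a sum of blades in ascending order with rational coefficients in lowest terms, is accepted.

R = v + w = -7/15*e1 + 14/15*e2 works: the equal norms (-61/36) guarantee its sandwich swaps v into w.
Answer: -7/15*e1 + 14/15*e2


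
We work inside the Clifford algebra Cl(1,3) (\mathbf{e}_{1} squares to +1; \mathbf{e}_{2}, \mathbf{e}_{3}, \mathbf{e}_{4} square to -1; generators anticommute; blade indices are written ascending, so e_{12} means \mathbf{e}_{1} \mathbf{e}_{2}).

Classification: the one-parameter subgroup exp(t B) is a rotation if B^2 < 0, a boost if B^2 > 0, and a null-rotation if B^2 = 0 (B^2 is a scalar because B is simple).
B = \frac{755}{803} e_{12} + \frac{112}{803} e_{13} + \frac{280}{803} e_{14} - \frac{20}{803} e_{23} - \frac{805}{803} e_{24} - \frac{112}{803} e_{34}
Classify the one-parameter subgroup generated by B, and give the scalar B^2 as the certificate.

B^2 term by term: the squares give (\frac{755}{803})^2*(e_{12})^2 + (\frac{112}{803})^2*(e_{13})^2 + (\frac{280}{803})^2*(e_{14})^2 + (-\frac{20}{803})^2*(e_{23})^2 + (-\frac{805}{803})^2*(e_{24})^2 + (-\frac{112}{803})^2*(e_{34})^2 = \frac{570025}{644809}*(+1) + \frac{12544}{644809}*(+1) + \frac{78400}{644809}*(+1) + \frac{400}{644809}*(-1) + \frac{648025}{644809}*(-1) + \frac{12544}{644809}*(-1) = 0 (each basis 2-blade squares to minus the product of its generators' squares); cross terms between blades sharing an index anticommute and cancel; the commuting (index-disjoint) pairs give grade-4 terms 2*c*c'*(blade product), which cancel blade by blade — e_{1234}: -\frac{169120}{644809} + \frac{180320}{644809} - \frac{11200}{644809} = 0 — confirming B is simple. So B^2 = 0.
Answer: null-rotation, certificate B^2 = 0. Key observation: B^2 = 0 is a conjugation invariant, so its sign decides the class regardless of the surface form of B.


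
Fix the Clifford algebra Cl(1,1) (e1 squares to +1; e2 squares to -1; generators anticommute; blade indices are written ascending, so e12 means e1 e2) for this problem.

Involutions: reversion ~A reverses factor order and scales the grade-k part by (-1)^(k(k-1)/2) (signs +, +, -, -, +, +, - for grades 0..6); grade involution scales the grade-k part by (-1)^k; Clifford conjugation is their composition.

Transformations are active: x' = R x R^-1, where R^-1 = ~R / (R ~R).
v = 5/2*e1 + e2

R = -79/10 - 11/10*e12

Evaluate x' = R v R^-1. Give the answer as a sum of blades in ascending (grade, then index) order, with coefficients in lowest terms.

~R = -79/10 + 11/10*e12, and R ~R = 306/5, so R^-1 = ~R / (306/5).
R v = -373/20*e1 - 103/20*e2
Answer: 14167/6120*e1 + 2017/6120*e2


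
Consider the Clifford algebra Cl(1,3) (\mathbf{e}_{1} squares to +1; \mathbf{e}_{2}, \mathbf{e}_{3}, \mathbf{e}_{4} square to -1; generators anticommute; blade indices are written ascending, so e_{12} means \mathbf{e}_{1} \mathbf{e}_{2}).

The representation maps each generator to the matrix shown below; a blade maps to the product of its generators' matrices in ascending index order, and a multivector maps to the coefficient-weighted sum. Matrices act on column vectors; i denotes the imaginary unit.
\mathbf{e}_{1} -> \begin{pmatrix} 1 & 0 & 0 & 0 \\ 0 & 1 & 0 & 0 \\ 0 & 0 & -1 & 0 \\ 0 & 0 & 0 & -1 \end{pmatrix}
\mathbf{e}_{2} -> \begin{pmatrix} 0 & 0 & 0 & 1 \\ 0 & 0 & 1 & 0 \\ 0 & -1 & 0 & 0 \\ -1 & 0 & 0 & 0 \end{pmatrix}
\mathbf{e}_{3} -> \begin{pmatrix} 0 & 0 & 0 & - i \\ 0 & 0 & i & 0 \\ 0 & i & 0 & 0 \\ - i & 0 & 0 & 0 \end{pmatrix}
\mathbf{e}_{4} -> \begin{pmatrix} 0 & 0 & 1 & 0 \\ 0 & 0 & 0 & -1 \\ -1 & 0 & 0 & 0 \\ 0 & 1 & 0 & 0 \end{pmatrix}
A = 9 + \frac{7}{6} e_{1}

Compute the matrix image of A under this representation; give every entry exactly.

M = (9)*1 + (\frac{7}{6})*rho(e_{1}), summed entrywise (1 is the identity matrix):
Answer: \begin{pmatrix} \frac{61}{6} & 0 & 0 & 0 \\ 0 & \frac{61}{6} & 0 & 0 \\ 0 & 0 & \frac{47}{6} & 0 \\ 0 & 0 & 0 & \frac{47}{6} \end{pmatrix}


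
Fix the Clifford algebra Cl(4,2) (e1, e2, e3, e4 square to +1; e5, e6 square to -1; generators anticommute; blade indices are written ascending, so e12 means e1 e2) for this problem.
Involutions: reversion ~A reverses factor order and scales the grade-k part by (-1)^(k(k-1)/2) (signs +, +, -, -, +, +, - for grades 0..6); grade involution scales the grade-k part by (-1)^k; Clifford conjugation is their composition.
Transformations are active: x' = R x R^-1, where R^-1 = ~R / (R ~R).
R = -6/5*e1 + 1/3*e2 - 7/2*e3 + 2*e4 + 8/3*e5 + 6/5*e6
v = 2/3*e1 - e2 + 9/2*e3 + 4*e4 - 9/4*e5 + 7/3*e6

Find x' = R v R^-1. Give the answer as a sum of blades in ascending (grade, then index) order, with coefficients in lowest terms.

~R = -6/5*e1 + 1/3*e2 - 7/2*e3 + 2*e4 + 8/3*e5 + 6/5*e6, and R ~R = 37/4, so R^-1 = ~R / (37/4).
R v = -341/60 + 44/45*e12 - 46/15*e13 - 92/15*e14 + 83/90*e15 - 18/5*e16 - 2*e23 + 10/3*e24 + 23/12*e25 + 89/45*e26 - 23*e34 - 33/8*e35 - 407/30*e36 - 91/6*e45 - 2/15*e46 + 803/90*e56
Answer: 2242/2775*e1 + 983/1665*e2 - 221/1110*e3 - 3584/555*e4 - 6839/6660*e5 - 10567/2775*e6


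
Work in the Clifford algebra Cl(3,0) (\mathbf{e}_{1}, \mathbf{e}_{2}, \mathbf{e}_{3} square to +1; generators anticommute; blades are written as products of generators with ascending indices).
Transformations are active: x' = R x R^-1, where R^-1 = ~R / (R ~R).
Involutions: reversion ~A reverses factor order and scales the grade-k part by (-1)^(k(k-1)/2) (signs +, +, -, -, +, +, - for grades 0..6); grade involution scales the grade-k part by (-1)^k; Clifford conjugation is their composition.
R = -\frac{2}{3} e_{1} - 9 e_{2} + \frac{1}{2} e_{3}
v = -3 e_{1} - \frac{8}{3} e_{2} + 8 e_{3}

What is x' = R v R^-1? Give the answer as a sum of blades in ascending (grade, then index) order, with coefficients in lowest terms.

~R = -\frac{2}{3} e_{1} - 9 e_{2} + \frac{1}{2} e_{3}, and R ~R = \frac{2941}{36}, so R^-1 = ~R / (\frac{2941}{36}).
R v = 30 - \frac{227}{9} e_{1} e_{2} - \frac{23}{6} e_{1} e_{3} - \frac{212}{3} e_{2} e_{3}
Answer: \frac{7383}{2941} e_{1} - \frac{34792}{8823} e_{2} - \frac{22448}{2941} e_{3}


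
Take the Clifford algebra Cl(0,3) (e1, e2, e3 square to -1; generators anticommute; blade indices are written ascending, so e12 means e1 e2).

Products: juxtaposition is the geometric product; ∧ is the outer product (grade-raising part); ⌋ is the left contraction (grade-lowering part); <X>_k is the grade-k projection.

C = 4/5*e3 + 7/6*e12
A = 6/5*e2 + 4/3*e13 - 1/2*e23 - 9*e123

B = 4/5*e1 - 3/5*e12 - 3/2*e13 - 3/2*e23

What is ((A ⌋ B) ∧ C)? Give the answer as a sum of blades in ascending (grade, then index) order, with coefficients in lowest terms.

step 1: 5/4 - 18/25*e1 + 9/5*e3
step 2: e3 + 35/24*e12 - 72/125*e13 + 21/10*e123
Answer: e3 + 35/24*e12 - 72/125*e13 + 21/10*e123


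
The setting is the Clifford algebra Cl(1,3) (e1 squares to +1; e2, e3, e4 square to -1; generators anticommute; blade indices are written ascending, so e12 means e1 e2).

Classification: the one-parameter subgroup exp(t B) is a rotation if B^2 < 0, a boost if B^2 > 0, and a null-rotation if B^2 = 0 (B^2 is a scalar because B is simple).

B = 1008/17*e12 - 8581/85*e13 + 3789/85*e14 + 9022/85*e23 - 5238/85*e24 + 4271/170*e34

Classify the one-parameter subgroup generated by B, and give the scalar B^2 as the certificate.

B^2 term by term: the squares give (1008/17)^2*(e12)^2 + (-8581/85)^2*(e13)^2 + (3789/85)^2*(e14)^2 + (9022/85)^2*(e23)^2 + (-5238/85)^2*(e24)^2 + (4271/170)^2*(e34)^2 = 1016064/289*(+1) + 73633561/7225*(+1) + 14356521/7225*(+1) + 81396484/7225*(-1) + 27436644/7225*(-1) + 18241441/28900*(-1) = -1/4 (each basis 2-blade squares to minus the product of its generators' squares); cross terms between blades sharing an index anticommute and cancel; the commuting (index-disjoint) pairs give grade-4 terms 2*c*c'*(blade product), which cancel blade by blade — e1234: 4305168/1445 - 89894556/7225 + 68368716/7225 = 0 — confirming B is simple. So B^2 = -1/4.
Answer: rotation, certificate B^2 = -1/4. Certificate logic: -1/4 is a conjugation-invariant scalar, so its sign fixes rotation versus boost versus null-rotation outright.
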